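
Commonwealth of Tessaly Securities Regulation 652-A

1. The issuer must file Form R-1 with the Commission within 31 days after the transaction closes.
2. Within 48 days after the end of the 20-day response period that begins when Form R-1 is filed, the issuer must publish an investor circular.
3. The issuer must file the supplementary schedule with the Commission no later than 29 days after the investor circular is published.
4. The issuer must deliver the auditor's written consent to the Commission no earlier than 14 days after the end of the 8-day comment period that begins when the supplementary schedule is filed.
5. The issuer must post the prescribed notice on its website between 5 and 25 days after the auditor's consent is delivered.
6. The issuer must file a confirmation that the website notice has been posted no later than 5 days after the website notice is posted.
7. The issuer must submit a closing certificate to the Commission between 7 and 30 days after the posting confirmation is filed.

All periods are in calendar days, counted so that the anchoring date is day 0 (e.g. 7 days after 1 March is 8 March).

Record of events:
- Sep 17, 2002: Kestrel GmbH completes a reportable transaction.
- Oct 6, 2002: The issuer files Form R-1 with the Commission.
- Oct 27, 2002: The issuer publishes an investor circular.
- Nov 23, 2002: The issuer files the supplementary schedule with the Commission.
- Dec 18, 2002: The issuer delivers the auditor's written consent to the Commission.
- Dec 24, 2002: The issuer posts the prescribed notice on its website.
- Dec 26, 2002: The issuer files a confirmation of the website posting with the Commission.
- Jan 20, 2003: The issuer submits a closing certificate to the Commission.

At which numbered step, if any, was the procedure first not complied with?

None — every step was satisfied

Step 1 — counting 31 days from Sep 17, 2002 (when the transaction closes) gives a deadline of Oct 18, 2002; completed Oct 6, 2002, before the deadline.
Step 2 — counting 48 days from Oct 26, 2002 (end of the 20-day response period, which began when Form R-1 is filed on Oct 6, 2002) gives a deadline of Dec 13, 2002; Oct 27, 2002 is within that limit.
Step 3 — counting 29 days from Oct 27, 2002 (when the investor circular is published) gives a deadline of Nov 25, 2002; done Nov 23, 2002 — timely.
Step 4 — must wait 14 days from Dec 1, 2002 (end of the 8-day comment period, which began when the supplementary schedule is filed on Nov 23, 2002), so not before Dec 15, 2002; done Dec 18, 2002, after the minimum wait.
Step 5 — 5 and 25 days from Dec 18, 2002 (when the auditor's consent is delivered) are Dec 23, 2002 and Jan 12, 2003 respectively; done Dec 24, 2002 — within the window.
Step 6 — counting 5 days from Dec 24, 2002 (when the website notice is posted) gives a deadline of Dec 29, 2002; Dec 26, 2002 is within that limit.
Step 7 — 7 and 30 days from Dec 26, 2002 (when the posting confirmation is filed) are Jan 2, 2003 and Jan 25, 2003 respectively; Jan 20, 2003 falls inside that range.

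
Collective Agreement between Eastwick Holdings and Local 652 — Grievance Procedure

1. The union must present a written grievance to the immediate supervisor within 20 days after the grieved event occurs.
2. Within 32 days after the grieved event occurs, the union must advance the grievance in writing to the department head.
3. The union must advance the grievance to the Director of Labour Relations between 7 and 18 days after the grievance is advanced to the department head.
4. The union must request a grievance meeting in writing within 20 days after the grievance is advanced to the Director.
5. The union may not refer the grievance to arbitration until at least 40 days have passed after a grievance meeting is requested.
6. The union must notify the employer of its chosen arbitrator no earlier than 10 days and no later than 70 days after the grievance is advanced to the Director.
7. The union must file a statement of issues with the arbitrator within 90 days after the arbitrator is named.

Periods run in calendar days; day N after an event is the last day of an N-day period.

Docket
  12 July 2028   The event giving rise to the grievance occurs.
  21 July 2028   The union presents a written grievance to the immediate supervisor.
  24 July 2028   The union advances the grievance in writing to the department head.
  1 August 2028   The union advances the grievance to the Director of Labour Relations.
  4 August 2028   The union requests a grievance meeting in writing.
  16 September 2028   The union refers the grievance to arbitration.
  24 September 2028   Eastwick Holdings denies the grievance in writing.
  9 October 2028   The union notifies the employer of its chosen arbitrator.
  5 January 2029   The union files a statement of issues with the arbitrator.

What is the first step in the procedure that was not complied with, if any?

Step 1: 20 days after 12 July 2028 (when the grieved event occurs) is 1 August 2028; done 21 July 2028 — timely.
Step 2: 32 days after 12 July 2028 (when the grieved event occurs) is 13 August 2028; done 24 July 2028 — timely.
Step 3: the window is 7–18 days after 24 July 2028 (when the grievance is advanced to the department head), so 31 July 2028 through 11 August 2028; done 1 August 2028, which is between those dates.
Step 4: 20 days after 1 August 2028 (when the grievance is advanced to the Director) is 21 August 2028; done 4 August 2028 — timely.
Step 5: the earliest permitted date is 40 days after 4 August 2028 (when a grievance meeting is requested), i.e. 13 September 2028; done 16 September 2028 — permitted.
Step 6: the window is 10–70 days after 1 August 2028 (when the grievance is advanced to the Director), so 11 August 2028 through 10 October 2028; 9 October 2028 falls inside that range.
Step 7: 90 days after 9 October 2028 (when the arbitrator is named) is 7 January 2029; done 5 January 2029 — timely.

None — every step was satisfied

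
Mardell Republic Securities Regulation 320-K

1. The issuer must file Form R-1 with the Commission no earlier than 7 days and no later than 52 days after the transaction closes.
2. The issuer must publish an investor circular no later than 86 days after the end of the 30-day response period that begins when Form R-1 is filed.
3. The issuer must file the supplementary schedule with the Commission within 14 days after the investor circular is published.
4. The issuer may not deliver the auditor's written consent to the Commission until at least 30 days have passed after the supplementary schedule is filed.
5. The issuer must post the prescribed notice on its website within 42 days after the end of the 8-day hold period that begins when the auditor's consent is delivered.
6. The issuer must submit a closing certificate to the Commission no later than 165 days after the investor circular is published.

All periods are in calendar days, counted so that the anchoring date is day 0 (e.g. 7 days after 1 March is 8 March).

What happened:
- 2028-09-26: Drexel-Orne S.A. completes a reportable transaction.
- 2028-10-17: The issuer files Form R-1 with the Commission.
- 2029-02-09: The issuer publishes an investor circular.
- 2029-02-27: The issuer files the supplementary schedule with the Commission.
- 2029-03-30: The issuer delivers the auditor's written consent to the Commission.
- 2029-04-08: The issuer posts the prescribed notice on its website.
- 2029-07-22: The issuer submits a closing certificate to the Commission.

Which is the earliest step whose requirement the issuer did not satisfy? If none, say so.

Step 1 — 7 and 52 days from 2028-09-26 (when the transaction closes) are 2028-10-03 and 2028-11-17 respectively; 2028-10-17 falls inside that range.
Step 2 — counting 86 days from 2028-11-16 (end of the 30-day response period, which began when Form R-1 is filed on 2028-10-17) gives a deadline of 2029-02-10; completed 2029-02-09, before the deadline.
Step 3 — counting 14 days from 2029-02-09 (when the investor circular is published) gives a deadline of 2029-02-23; done 2029-02-27 — 4 days late.

Step 3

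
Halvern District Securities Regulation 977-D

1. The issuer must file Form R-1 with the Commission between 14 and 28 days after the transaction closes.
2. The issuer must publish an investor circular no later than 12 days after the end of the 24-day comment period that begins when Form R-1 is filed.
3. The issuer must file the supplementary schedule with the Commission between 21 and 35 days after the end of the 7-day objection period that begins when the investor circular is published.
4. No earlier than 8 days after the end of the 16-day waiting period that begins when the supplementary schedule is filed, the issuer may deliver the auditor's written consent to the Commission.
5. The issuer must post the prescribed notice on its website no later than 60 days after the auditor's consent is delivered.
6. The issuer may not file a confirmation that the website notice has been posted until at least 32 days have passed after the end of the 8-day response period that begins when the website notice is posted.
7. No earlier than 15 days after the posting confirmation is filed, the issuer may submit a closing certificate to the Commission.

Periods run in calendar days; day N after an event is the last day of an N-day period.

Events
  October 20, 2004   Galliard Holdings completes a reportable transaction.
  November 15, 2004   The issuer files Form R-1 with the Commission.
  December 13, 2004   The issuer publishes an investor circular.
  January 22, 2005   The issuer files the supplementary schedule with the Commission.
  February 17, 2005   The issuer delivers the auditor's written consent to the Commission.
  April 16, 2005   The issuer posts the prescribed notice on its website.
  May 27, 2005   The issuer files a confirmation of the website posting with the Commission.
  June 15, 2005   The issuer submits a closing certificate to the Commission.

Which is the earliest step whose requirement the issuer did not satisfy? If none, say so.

None — every step was satisfied

(1) the permitted window runs from October 20, 2004 + 14 = November 3, 2004 to October 20, 2004 + 28 = November 17, 2004; done November 15, 2004, which is between those dates.
(2) due by December 9, 2004 + 12 days = December 21, 2004; completed December 13, 2004, before the deadline.
(3) the permitted window runs from December 20, 2004 + 21 = January 10, 2005 to December 20, 2004 + 35 = January 24, 2005; done January 22, 2005 — within the window.
(4) permitted from February 7, 2005 + 8 days = February 15, 2005 onward; February 17, 2005 is on or after that date.
(5) due by February 17, 2005 + 60 days = April 18, 2005; done April 16, 2005 — timely.
(6) permitted from April 24, 2005 + 32 days = May 26, 2005 onward; done May 27, 2005 — permitted.
(7) permitted from May 27, 2005 + 15 days = June 11, 2005 onward; June 15, 2005 is on or after that date.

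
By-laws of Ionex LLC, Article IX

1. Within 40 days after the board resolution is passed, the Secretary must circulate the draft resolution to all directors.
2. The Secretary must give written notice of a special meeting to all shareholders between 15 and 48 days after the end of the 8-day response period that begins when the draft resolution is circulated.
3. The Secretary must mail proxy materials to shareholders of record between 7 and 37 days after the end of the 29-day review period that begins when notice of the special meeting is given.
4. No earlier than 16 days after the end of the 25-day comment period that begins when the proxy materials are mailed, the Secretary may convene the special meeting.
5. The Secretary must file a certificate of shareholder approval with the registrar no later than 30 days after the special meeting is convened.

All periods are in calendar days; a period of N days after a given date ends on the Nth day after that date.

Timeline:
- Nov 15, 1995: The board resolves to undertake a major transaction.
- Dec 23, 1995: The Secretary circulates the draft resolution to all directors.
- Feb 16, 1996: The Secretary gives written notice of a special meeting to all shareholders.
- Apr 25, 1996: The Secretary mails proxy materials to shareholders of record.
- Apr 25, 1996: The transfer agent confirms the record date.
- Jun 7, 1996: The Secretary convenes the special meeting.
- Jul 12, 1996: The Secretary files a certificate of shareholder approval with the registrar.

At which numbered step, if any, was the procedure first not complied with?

Step 1 — counting 40 days from Nov 15, 1995 (when the board resolution is passed) gives a deadline of Dec 25, 1995; completed Dec 23, 1995, before the deadline.
Step 2 — 15 and 48 days from Dec 31, 1995 (end of the 8-day response period, which began when the draft resolution is circulated on Dec 23, 1995) are Jan 15, 1996 and Feb 17, 1996 respectively; done Feb 16, 1996 — within the window.
Step 3 — 7 and 37 days from Mar 16, 1996 (end of the 29-day review period, which began when notice of the special meeting is given on Feb 16, 1996) are Mar 23, 1996 and Apr 22, 1996 respectively; Apr 25, 1996 is 3 days past the end of the window.

Step 3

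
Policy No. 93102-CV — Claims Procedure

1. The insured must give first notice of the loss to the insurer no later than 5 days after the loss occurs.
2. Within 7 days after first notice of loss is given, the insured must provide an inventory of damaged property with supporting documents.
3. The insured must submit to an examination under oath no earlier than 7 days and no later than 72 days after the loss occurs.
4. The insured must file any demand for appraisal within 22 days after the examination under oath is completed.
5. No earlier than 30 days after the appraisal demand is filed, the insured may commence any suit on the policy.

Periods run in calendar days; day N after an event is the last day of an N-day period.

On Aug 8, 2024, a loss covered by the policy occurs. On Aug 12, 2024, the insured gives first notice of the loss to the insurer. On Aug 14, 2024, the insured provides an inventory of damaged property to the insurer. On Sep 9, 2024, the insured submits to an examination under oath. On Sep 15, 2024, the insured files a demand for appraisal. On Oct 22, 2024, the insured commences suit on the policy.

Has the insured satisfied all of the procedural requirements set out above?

Yes

Step 1: 5 days after Aug 8, 2024 (when the loss occurs) is Aug 13, 2024; completed Aug 12, 2024, before the deadline.
Step 2: 7 days after Aug 12, 2024 (when first notice of loss is given) is Aug 19, 2024; completed Aug 14, 2024, before the deadline.
Step 3: the window is 7–72 days after Aug 8, 2024 (when the loss occurs), so Aug 15, 2024 through Oct 19, 2024; Sep 9, 2024 falls inside that range.
Step 4: 22 days after Sep 9, 2024 (when the examination under oath is completed) is Oct 1, 2024; done Sep 15, 2024 — timely.
Step 5: the earliest permitted date is 30 days after Sep 15, 2024 (when the appraisal demand is filed), i.e. Oct 15, 2024; Oct 22, 2024 is on or after that date.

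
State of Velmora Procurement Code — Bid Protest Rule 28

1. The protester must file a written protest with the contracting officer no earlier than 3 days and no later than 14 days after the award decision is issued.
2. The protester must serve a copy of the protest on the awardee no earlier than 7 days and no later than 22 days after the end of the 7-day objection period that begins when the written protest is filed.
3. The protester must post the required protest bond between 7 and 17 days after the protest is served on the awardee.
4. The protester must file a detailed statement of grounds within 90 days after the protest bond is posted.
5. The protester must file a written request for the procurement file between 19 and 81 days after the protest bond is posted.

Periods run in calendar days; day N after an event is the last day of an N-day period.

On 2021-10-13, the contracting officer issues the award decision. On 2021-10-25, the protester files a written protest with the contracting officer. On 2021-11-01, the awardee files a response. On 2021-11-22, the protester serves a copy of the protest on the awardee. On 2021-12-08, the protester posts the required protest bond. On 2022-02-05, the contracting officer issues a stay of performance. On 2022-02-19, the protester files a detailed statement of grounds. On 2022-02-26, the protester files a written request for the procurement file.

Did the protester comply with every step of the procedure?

(1) the permitted window runs from 2021-10-13 + 3 = 2021-10-16 to 2021-10-13 + 14 = 2021-10-27; done 2021-10-25 — within the window.
(2) the permitted window runs from 2021-11-01 + 7 = 2021-11-08 to 2021-11-01 + 22 = 2021-11-23; done 2021-11-22 — within the window.
(3) the permitted window runs from 2021-11-22 + 7 = 2021-11-29 to 2021-11-22 + 17 = 2021-12-09; 2021-12-08 falls inside that range.
(4) due by 2021-12-08 + 90 days = 2022-03-08; completed 2022-02-19, before the deadline.
(5) the permitted window runs from 2021-12-08 + 19 = 2021-12-27 to 2021-12-08 + 81 = 2022-02-27; 2022-02-26 falls inside that range.

Yes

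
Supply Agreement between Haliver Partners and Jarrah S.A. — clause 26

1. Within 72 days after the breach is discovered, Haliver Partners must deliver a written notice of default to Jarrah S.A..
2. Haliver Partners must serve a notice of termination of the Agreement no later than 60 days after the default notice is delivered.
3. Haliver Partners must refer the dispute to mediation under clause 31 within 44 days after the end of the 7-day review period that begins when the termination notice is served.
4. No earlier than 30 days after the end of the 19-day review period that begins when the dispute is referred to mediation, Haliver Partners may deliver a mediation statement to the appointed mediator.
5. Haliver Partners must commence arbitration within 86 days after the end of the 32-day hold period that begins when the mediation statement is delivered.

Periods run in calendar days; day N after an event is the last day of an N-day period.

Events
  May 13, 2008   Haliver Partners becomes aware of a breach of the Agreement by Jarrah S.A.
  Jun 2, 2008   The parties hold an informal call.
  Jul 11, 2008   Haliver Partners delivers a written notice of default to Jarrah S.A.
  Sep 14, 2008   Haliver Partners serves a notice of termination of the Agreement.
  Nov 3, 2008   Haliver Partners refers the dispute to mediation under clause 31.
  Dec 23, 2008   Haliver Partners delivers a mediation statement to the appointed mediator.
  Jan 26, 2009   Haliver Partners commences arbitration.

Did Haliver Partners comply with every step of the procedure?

No

(1) due by May 13, 2008 + 72 days = Jul 24, 2008; completed Jul 11, 2008, before the deadline.
(2) due by Jul 11, 2008 + 60 days = Sep 9, 2008; not done until Sep 14, 2008, 5 days after the deadline.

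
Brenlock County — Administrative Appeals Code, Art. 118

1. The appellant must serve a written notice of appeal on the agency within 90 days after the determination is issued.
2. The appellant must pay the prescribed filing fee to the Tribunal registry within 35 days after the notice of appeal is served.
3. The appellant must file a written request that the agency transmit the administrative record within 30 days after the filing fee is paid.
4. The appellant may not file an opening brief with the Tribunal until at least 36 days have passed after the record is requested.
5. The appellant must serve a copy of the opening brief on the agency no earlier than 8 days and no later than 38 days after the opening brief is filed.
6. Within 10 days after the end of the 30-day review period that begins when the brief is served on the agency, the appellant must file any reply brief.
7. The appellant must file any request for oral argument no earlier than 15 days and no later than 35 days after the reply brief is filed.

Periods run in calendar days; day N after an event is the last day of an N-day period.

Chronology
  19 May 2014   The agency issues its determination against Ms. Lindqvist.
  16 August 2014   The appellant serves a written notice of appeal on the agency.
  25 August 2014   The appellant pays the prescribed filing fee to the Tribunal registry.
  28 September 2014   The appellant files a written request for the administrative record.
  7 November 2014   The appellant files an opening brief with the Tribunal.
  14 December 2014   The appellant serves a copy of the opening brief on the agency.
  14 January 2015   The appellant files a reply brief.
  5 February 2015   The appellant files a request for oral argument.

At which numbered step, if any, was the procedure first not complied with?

Step 3

Step 1: 90 days after 19 May 2014 (when the determination is issued) is 17 August 2014; 16 August 2014 is within that limit.
Step 2: 35 days after 16 August 2014 (when the notice of appeal is served) is 20 September 2014; completed 25 August 2014, before the deadline.
Step 3: 30 days after 25 August 2014 (when the filing fee is paid) is 24 September 2014; done 28 September 2014 — 4 days late.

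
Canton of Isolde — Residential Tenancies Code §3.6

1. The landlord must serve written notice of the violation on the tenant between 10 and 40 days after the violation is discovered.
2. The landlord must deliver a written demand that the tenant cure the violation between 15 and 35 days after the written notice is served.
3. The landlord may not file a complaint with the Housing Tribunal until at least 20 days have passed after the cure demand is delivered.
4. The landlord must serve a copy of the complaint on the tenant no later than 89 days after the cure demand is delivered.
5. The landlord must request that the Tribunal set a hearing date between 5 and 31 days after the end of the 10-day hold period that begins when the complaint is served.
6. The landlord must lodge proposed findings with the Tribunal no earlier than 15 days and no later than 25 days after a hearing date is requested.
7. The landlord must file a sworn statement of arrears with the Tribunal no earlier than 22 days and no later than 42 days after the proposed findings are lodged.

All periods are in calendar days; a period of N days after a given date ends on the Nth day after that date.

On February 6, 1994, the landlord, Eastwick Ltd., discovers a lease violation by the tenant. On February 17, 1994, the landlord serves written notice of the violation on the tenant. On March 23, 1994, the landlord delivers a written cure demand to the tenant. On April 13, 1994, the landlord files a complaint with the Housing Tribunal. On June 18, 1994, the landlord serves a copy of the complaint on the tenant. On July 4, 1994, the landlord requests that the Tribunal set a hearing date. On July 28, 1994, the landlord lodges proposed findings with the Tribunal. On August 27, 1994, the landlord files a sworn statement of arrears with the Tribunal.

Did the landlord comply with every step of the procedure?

Step 1: the window is 10–40 days after February 6, 1994 (when the violation is discovered), so February 16, 1994 through March 18, 1994; done February 17, 1994 — within the window.
Step 2: the window is 15–35 days after February 17, 1994 (when the written notice is served), so March 4, 1994 through March 24, 1994; done March 23, 1994, which is between those dates.
Step 3: the earliest permitted date is 20 days after March 23, 1994 (when the cure demand is delivered), i.e. April 12, 1994; done April 13, 1994, after the minimum wait.
Step 4: 89 days after March 23, 1994 (when the cure demand is delivered) is June 20, 1994; done June 18, 1994 — timely.
Step 5: the window is 5–31 days after June 28, 1994 (end of the 10-day hold period, which began when the complaint is served on June 18, 1994), so July 3, 1994 through July 29, 1994; done July 4, 1994, which is between those dates.
Step 6: the window is 15–25 days after July 4, 1994 (when a hearing date is requested), so July 19, 1994 through July 29, 1994; July 28, 1994 falls inside that range.
Step 7: the window is 22–42 days after July 28, 1994 (when the proposed findings are lodged), so August 19, 1994 through September 8, 1994; done August 27, 1994 — within the window.

Yes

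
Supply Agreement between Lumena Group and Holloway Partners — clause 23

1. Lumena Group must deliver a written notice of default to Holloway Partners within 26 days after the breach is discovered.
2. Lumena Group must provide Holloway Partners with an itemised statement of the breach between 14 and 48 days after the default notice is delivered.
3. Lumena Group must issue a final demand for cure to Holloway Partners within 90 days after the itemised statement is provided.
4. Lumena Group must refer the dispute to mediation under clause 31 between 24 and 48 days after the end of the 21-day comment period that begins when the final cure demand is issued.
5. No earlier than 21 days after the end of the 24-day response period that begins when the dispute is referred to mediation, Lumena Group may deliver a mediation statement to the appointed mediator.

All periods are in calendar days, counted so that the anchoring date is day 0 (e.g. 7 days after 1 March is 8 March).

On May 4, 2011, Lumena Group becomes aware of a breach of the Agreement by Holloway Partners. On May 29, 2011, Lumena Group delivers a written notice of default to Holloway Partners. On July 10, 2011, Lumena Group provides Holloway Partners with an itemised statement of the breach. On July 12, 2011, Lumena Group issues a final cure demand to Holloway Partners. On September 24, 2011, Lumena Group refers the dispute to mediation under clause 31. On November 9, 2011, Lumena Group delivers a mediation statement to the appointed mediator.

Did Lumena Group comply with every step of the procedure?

Step 1: 26 days after May 4, 2011 (when the breach is discovered) is May 30, 2011; completed May 29, 2011, before the deadline.
Step 2: the window is 14–48 days after May 29, 2011 (when the default notice is delivered), so June 12, 2011 through July 16, 2011; done July 10, 2011, which is between those dates.
Step 3: 90 days after July 10, 2011 (when the itemised statement is provided) is October 8, 2011; completed July 12, 2011, before the deadline.
Step 4: the window is 24–48 days after August 2, 2011 (end of the 21-day comment period, which began when the final cure demand is issued on July 12, 2011), so August 26, 2011 through September 19, 2011; September 24, 2011 is 5 days past the end of the window.

No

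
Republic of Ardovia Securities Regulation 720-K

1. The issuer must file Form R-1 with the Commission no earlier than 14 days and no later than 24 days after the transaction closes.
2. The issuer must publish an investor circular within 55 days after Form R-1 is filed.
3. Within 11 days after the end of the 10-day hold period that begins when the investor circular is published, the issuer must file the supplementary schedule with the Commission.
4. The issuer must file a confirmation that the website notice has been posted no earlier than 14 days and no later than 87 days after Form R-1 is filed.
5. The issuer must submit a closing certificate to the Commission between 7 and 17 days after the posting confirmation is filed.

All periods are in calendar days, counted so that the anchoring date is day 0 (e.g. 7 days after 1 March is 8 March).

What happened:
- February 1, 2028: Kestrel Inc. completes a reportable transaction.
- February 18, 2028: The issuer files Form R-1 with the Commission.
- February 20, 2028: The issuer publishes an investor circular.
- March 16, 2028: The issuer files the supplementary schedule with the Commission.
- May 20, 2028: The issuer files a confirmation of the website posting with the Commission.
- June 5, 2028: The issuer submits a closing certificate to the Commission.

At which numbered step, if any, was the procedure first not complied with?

Step 3

Step 1: the window is 14–24 days after February 1, 2028 (when the transaction closes), so February 15, 2028 through February 25, 2028; February 18, 2028 falls inside that range.
Step 2: 55 days after February 18, 2028 (when Form R-1 is filed) is April 13, 2028; done February 20, 2028 — timely.
Step 3: 11 days after March 1, 2028 (end of the 10-day hold period, which began when the investor circular is published on February 20, 2028) is March 12, 2028; done March 16, 2028 — 4 days late.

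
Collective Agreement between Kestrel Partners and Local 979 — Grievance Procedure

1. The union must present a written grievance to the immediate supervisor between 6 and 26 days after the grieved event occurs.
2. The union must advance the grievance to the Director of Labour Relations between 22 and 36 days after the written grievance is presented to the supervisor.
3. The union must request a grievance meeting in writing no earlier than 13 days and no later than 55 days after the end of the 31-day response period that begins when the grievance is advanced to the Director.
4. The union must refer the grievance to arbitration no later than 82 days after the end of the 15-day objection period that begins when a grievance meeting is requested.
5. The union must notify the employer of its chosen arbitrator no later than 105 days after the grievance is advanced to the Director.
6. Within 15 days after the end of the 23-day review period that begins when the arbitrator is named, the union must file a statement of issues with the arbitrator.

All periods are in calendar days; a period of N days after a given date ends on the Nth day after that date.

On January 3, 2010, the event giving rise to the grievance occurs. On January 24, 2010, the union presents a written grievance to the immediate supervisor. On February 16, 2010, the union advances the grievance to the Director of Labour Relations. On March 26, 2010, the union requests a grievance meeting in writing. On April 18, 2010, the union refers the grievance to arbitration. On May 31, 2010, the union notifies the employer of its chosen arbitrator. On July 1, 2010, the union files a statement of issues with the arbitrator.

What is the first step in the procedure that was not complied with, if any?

Step 1: the window is 6–26 days after January 3, 2010 (when the grieved event occurs), so January 9, 2010 through January 29, 2010; January 24, 2010 falls inside that range.
Step 2: the window is 22–36 days after January 24, 2010 (when the written grievance is presented to the supervisor), so February 15, 2010 through March 1, 2010; done February 16, 2010 — within the window.
Step 3: the window is 13–55 days after March 19, 2010 (end of the 31-day response period, which began when the grievance is advanced to the Director on February 16, 2010), so April 1, 2010 through May 13, 2010; March 26, 2010 is 6 days too early.
No need to go further; step 3 was not satisfied.

Step 3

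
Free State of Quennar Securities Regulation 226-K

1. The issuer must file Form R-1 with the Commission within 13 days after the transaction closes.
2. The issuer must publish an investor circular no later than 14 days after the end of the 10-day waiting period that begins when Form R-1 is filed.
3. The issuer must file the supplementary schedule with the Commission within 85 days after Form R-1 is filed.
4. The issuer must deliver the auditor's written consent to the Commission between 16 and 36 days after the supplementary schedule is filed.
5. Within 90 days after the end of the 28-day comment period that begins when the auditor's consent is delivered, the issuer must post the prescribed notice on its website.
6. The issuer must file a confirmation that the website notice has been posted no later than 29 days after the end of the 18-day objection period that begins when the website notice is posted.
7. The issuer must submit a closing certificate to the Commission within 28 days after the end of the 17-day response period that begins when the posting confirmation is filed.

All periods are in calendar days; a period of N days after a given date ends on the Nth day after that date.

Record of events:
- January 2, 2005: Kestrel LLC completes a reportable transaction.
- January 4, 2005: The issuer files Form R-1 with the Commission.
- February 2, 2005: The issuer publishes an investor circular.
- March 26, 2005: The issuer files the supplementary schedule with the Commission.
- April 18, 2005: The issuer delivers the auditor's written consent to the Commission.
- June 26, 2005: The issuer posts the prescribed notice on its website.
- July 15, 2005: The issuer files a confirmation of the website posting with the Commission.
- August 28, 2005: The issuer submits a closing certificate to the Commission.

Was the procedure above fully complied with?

(1) due by January 2, 2005 + 13 days = January 15, 2005; January 4, 2005 is within that limit.
(2) due by January 14, 2005 + 14 days = January 28, 2005; not done until February 2, 2005, 5 days after the deadline.
That is the first point of non-compliance.

No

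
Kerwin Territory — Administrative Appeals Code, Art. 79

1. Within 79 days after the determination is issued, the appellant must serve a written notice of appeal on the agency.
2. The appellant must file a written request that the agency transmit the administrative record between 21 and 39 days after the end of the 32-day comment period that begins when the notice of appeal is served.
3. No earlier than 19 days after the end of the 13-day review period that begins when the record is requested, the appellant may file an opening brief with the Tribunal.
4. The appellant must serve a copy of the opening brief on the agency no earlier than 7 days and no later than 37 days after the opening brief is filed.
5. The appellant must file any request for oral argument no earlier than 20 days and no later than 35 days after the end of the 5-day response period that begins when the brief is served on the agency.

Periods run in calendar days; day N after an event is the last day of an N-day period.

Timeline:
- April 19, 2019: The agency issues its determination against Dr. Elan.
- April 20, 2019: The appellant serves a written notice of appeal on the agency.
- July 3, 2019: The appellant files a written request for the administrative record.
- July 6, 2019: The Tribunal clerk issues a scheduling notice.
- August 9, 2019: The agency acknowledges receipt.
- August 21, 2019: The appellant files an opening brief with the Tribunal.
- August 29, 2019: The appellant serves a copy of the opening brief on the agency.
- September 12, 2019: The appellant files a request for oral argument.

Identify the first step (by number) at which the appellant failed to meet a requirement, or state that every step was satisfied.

Step 1 — counting 79 days from April 19, 2019 (when the determination is issued) gives a deadline of July 7, 2019; completed April 20, 2019, before the deadline.
Step 2 — 21 and 39 days from May 22, 2019 (end of the 32-day comment period, which began when the notice of appeal is served on April 20, 2019) are June 12, 2019 and June 30, 2019 respectively; done July 3, 2019 — 3 days after the window closed.

Step 2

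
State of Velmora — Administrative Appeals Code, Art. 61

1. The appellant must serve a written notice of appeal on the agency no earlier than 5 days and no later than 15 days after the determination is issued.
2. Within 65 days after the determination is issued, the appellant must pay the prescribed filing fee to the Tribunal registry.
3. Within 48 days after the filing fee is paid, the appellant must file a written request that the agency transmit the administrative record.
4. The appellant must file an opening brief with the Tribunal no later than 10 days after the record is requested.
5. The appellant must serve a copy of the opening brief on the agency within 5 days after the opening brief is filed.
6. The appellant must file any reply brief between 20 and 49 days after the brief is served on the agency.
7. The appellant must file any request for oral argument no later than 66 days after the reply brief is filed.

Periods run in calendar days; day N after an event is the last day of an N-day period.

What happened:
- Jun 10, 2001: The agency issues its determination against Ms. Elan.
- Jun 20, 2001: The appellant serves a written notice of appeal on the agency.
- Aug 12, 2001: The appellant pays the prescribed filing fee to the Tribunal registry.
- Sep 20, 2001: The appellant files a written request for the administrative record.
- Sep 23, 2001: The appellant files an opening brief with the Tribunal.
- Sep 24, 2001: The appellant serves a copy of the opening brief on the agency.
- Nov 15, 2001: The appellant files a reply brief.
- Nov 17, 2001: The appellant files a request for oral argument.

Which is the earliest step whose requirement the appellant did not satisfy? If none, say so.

Step 6

(1) the permitted window runs from Jun 10, 2001 + 5 = Jun 15, 2001 to Jun 10, 2001 + 15 = Jun 25, 2001; done Jun 20, 2001 — within the window.
(2) due by Jun 10, 2001 + 65 days = Aug 14, 2001; done Aug 12, 2001 — timely.
(3) due by Aug 12, 2001 + 48 days = Sep 29, 2001; completed Sep 20, 2001, before the deadline.
(4) due by Sep 20, 2001 + 10 days = Sep 30, 2001; Sep 23, 2001 is within that limit.
(5) due by Sep 23, 2001 + 5 days = Sep 28, 2001; done Sep 24, 2001 — timely.
(6) the permitted window runs from Sep 24, 2001 + 20 = Oct 14, 2001 to Sep 24, 2001 + 49 = Nov 12, 2001; done Nov 15, 2001 — 3 days after the window closed.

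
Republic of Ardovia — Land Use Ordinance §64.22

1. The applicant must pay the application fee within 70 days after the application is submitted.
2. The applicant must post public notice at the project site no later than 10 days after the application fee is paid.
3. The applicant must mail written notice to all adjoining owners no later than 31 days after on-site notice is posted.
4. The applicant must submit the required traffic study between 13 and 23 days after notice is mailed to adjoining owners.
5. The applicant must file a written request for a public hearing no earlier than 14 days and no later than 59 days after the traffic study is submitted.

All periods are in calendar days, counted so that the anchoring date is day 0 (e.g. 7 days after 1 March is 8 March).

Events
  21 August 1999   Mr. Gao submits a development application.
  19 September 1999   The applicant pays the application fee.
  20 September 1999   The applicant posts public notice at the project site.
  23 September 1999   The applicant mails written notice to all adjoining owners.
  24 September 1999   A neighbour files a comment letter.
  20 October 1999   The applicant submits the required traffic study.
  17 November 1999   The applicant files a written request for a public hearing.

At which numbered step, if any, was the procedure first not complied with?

Step 4

Step 1 — counting 70 days from 21 August 1999 (when the application is submitted) gives a deadline of 30 October 1999; completed 19 September 1999, before the deadline.
Step 2 — counting 10 days from 19 September 1999 (when the application fee is paid) gives a deadline of 29 September 1999; completed 20 September 1999, before the deadline.
Step 3 — counting 31 days from 20 September 1999 (when on-site notice is posted) gives a deadline of 21 October 1999; 23 September 1999 is within that limit.
Step 4 — 13 and 23 days from 23 September 1999 (when notice is mailed to adjoining owners) are 6 October 1999 and 16 October 1999 respectively; done 20 October 1999 — 4 days after the window closed.
The procedure was therefore not followed at step 4.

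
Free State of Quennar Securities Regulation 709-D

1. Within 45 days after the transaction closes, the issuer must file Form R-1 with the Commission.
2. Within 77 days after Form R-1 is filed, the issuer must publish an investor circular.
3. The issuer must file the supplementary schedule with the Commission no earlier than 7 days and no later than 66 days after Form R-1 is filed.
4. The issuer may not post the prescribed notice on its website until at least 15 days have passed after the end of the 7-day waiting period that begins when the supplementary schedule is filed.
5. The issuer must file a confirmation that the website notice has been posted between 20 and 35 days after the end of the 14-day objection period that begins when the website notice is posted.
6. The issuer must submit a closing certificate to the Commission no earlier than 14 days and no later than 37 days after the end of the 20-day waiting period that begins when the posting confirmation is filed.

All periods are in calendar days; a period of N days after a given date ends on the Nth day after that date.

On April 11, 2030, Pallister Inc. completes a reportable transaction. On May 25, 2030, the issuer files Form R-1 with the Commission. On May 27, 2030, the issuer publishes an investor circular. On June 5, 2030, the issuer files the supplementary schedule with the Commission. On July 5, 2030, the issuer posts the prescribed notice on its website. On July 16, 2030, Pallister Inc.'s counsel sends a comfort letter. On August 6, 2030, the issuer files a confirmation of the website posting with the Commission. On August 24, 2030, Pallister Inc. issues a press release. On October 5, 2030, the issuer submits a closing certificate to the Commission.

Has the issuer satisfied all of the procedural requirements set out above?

Step 1 — counting 45 days from April 11, 2030 (when the transaction closes) gives a deadline of May 26, 2030; completed May 25, 2030, before the deadline.
Step 2 — counting 77 days from May 25, 2030 (when Form R-1 is filed) gives a deadline of August 10, 2030; May 27, 2030 is within that limit.
Step 3 — 7 and 66 days from May 25, 2030 (when Form R-1 is filed) are June 1, 2030 and July 30, 2030 respectively; done June 5, 2030, which is between those dates.
Step 4 — must wait 15 days from June 12, 2030 (end of the 7-day waiting period, which began when the supplementary schedule is filed on June 5, 2030), so not before June 27, 2030; done July 5, 2030 — permitted.
Step 5 — 20 and 35 days from July 19, 2030 (end of the 14-day objection period, which began when the website notice is posted on July 5, 2030) are August 8, 2030 and August 23, 2030 respectively; August 6, 2030 is 2 days too early.

No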